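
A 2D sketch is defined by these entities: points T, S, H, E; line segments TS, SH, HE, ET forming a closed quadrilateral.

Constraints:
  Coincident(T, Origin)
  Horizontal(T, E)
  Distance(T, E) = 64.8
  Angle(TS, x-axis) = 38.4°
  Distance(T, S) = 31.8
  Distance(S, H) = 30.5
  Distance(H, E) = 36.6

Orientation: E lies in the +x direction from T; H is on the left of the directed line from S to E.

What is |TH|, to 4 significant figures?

62.06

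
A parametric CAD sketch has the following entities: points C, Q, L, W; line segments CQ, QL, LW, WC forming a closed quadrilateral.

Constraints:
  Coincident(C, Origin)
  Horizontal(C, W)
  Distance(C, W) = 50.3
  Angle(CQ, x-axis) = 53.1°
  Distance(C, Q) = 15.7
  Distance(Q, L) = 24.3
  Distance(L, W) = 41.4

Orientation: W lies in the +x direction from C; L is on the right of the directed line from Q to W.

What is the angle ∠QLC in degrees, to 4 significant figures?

39.36°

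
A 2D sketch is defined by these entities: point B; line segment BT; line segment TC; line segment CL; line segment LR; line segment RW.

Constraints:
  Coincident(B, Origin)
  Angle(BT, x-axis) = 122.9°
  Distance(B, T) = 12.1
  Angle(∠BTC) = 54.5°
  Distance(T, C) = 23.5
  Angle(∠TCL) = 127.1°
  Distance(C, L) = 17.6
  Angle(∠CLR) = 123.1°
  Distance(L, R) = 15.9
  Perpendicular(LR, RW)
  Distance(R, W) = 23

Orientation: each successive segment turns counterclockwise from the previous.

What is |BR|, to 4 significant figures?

28.94

∠TCL = 127.1° gives CL at -58.70° from the x-axis; with |CL| = 17.6, L = (-6.080, -26.73). ∠CLR = 123.1° gives LR at -1.800° from the x-axis; with |LR| = 15.9, R = (9.812, -27.23). Then |BR| = |R − B| = 28.94.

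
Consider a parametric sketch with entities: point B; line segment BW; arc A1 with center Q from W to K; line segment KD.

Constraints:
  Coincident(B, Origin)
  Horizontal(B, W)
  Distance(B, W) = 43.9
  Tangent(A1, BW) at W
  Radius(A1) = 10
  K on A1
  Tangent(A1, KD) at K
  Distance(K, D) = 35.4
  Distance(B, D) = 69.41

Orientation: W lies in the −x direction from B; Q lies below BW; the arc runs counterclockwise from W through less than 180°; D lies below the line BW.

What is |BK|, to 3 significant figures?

54.9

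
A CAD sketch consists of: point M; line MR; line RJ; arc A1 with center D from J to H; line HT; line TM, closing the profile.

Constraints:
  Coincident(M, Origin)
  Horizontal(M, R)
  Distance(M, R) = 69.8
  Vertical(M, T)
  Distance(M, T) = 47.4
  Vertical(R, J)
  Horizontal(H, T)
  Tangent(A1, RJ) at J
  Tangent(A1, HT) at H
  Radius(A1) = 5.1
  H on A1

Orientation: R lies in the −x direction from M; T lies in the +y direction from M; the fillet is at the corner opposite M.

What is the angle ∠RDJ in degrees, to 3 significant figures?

83.1°

M is at the origin; M and R share the same y with |MR| = 69.8 and R on the −x side, so R = (-69.8, 0.00). M and T share the same x with |MT| = 47.4 and T on the +y side, so T = (0.00, 47.4). The virtual corner opposite M is at (-69.8, 47.4). The tangent condition forces DJ to be normal to RJ and since A1 is tangent to HT there, DH ⟂ HT, with radius 5.1, so the center D sits 5.1 in from both sides at D = (-64.7, 42.3). That places the tangent points at J = (-69.8, 42.3) on RJ and H = (-64.7, 47.4) on HT. Then cos ∠RDJ = DR·DJ / (|DR||DJ|), giving 83.1°.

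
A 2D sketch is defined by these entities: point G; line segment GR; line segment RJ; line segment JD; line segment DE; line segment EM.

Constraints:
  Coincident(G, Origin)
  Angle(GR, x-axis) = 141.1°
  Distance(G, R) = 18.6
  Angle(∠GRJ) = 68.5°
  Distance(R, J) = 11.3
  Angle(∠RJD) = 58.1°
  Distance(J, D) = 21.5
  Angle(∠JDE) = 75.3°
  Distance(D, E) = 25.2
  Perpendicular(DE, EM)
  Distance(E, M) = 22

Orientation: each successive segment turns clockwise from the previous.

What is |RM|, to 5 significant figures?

15.236

G is at the origin; GR runs at 141.1° with length 18.6, so R = (-14.475, 11.680). ∠GRJ = 68.5° gives RJ at 29.600° from the x-axis; with |RJ| = 11.3, J = (-4.6500, 17.262). ∠RJD = 58.1° gives JD at -92.300° from the x-axis; with |JD| = 21.5, D = (-5.5129, -4.2210). ∠JDE = 75.3° gives DE at 163.00° from the x-axis; with |DE| = 25.2, E = (-29.612, 3.1467). The perpendicularity gives EM at right angles to DE, so EM runs at 73.000°; with |EM| = 22.0, M = (-23.180, 24.185). Then |RM| = |M − R| = 15.236.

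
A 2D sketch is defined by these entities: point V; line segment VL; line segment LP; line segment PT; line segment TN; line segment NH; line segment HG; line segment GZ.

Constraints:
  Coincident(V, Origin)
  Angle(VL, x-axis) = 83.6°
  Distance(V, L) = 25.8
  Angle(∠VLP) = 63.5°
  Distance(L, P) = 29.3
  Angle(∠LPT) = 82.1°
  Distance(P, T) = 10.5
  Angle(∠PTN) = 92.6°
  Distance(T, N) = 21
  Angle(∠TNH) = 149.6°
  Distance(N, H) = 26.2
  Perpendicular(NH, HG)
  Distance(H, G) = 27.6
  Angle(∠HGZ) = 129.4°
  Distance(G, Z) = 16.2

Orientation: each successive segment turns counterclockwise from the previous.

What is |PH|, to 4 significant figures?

44.16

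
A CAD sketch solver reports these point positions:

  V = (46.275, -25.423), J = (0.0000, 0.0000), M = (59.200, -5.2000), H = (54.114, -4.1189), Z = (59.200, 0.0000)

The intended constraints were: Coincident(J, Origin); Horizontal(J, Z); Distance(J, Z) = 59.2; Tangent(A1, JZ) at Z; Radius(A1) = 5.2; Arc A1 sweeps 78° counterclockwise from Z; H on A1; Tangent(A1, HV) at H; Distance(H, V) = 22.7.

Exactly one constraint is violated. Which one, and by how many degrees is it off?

Tangent(A1, HV) at H — off by 8.20°.

J = (0.00, 0.00) ✓; J.y = 0.00, Z.y = 0.00 ✓; |JZ| = 59.20 ✓; ∠(MZ, ZJ) = 90.00° ✓; |MZ| = 5.200 ✓; bearing(M→H) − bearing(M→Z) = 78.00° ✓; |MH| = 5.200 ✓; ∠(MH, HV) = 98.20° ✗; |HV| = 22.70 ✓.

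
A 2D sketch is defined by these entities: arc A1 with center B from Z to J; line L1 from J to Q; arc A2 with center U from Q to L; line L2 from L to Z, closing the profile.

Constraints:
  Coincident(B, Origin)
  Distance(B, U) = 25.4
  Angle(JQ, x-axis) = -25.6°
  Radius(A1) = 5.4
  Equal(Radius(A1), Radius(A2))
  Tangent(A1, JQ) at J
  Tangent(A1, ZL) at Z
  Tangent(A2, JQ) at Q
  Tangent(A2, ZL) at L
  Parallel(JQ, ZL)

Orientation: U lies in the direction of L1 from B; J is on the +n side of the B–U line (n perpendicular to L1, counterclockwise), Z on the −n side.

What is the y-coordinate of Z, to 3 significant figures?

-4.87

B is at the origin and U lies 25.4 along u from B, so U = 25.4·u = (22.9, -11.0). Tangency of A1 to both parallel lines with radius 5.4 puts J and Z at B ± 5.4·n: J = (2.33, 4.87), Z = (-2.33, -4.87). So Z.y = -4.87.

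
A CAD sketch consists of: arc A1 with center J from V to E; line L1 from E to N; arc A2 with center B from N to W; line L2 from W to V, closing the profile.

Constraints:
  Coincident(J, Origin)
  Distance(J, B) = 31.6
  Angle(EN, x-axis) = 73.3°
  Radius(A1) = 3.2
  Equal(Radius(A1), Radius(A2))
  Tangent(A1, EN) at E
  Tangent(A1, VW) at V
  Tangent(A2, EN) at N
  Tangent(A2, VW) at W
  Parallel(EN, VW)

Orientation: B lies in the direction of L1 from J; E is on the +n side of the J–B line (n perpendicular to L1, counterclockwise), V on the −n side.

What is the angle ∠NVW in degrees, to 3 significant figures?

11.4°

The slot axis is L1's direction at 73.3°, so u = (cos 73.3°, sin 73.3°) = (0.287, 0.958) and n = (−sin 73.3°, cos 73.3°) = (-0.958, 0.287). J is at the origin and B lies 31.6 along u from J, so B = 31.6·u = (9.08, 30.3). Tangency of A1 to both parallel lines with radius 3.2 puts E and V at J ± 3.2·n: E = (-3.07, 0.920), V = (3.07, -0.920). Equal radii place N and W the same way about B: N = B + 3.2·n = (6.02, 31.2), W = B − 3.2·n = (12.1, 29.3). Then cos ∠NVW = VN·VW / (|VN||VW|), giving 11.4°.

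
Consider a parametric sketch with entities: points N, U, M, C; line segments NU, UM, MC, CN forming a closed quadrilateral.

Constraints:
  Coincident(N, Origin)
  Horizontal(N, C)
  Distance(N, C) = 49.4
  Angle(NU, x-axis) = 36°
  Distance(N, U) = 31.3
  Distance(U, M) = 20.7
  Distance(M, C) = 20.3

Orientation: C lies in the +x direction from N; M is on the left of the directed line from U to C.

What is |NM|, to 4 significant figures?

50.13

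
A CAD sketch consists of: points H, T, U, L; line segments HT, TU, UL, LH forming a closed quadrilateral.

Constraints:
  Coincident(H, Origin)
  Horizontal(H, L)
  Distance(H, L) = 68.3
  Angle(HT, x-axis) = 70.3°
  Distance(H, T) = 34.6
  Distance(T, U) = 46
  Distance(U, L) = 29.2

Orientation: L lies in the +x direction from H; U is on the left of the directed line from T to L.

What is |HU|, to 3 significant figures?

63.4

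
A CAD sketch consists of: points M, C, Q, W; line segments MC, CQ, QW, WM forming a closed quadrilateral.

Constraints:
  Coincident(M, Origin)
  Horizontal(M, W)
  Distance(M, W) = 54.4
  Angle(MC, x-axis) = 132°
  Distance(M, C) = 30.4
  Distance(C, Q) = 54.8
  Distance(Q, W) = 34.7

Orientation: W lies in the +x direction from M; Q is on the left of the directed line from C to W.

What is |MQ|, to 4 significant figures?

44.30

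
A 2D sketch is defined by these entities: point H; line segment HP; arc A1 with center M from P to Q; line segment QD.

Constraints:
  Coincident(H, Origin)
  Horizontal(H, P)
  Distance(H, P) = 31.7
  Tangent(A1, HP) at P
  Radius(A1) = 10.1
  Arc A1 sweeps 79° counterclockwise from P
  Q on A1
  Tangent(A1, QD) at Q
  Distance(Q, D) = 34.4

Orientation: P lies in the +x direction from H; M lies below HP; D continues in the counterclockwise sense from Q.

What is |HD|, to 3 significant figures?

44.6

On A1, P sits at bearing 90° from M; a 79° counterclockwise sweep puts Q at bearing 169°, so Q = M + 10.1·(cos 169°, sin 169°) = (21.8, -8.17). A1 meets QD tangentially, so MQ is at right angles to QD, so QD runs along (−sin 169°, cos 169°); with |QD| = 34.4, D = (15.2, -41.9). Then |HD| = |D − H| = 44.6.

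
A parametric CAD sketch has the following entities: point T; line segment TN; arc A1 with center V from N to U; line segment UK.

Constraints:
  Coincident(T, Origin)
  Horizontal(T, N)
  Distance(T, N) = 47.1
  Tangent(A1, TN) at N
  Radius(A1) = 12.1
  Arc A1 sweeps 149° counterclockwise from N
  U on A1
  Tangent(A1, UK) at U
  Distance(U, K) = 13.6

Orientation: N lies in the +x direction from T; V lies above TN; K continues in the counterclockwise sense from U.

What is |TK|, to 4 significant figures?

51.05

T is at the origin; T and N share the same y with |TN| = 47.1 and N on the +x side, so N = (47.10, 0.000). Tangency of A1 to TN means the radius VN is perpendicular to TN, so V = N + (0, 12.1) = (47.10, 12.10). On A1, N sits at bearing -90° from V; a 149° counterclockwise sweep puts U at bearing 59°, so U = V + 12.1·(cos 59°, sin 59°) = (53.33, 22.47). A1 meets UK tangentially, so VU is at right angles to UK, so UK runs along (−sin 59°, cos 59°); with |UK| = 13.6, K = (41.67, 29.48). Then |TK| = |K − T| = 51.05.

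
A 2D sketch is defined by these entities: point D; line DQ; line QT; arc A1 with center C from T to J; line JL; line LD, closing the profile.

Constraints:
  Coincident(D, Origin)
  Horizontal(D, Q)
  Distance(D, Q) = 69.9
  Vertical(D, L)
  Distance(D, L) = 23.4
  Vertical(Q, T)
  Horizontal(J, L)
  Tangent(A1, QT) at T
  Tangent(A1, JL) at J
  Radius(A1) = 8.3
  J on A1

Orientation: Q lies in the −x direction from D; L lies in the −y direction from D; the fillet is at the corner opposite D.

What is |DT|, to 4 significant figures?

71.51

The virtual corner opposite D is at (-69.90, -23.40). The tangent condition forces CT to be normal to QT and since A1 is tangent to JL there, CJ ⟂ JL, with radius 8.3, so the center C sits 8.3 in from both sides at C = (-61.60, -15.10). That places the tangent points at T = (-69.90, -15.10) on QT and J = (-61.60, -23.40) on JL. Then |DT| = |T − D| = 71.51.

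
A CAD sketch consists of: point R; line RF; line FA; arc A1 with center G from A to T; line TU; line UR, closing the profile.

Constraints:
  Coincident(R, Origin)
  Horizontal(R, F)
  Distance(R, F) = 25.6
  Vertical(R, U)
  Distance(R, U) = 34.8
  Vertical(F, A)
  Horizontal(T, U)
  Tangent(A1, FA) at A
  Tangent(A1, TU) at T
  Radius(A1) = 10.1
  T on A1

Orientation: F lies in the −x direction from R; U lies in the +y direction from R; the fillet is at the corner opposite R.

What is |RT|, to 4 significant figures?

38.10

R is at the origin; R and F share the same y with |RF| = 25.6 and F on the −x side, so F = (-25.60, 0.000). RU is vertical with |RU| = 34.8 and U on the +y side, so U = (0.000, 34.80). The virtual corner opposite R is at (-25.60, 34.80). A1 meets FA tangentially, so GA is at right angles to FA and the tangent condition forces GT to be normal to TU, with radius 10.1, so the center G sits 10.1 in from both sides at G = (-15.50, 24.70). That places the tangent points at A = (-25.60, 24.70) on FA and T = (-15.50, 34.80) on TU. Then |RT| = |T − R| = 38.10.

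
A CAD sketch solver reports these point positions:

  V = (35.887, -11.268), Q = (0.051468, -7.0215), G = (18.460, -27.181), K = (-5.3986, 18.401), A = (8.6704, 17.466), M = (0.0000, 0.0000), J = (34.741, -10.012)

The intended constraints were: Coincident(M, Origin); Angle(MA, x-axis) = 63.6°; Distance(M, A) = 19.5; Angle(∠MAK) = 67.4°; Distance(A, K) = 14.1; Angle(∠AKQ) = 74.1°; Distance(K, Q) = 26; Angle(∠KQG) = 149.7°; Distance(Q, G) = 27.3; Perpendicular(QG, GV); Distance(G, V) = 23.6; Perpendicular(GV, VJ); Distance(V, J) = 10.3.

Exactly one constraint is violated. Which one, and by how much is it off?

Distance(V, J) = 10.3 — off by 8.60.

M = (0.00, 0.00) ✓; MA at 63.60° ✓; |MA| = 19.50 ✓; ∠MAK = 67.40° ✓; |AK| = 14.10 ✓; ∠AKQ = 74.10° ✓; |KQ| = 26.00 ✓; ∠KQG = 149.7° ✓; |QG| = 27.30 ✓; ∠(QG, GV) = 90.00° ✓; |GV| = 23.60 ✓; ∠(GV, VJ) = 89.98° ✓; |VJ| = 1.700 ✗.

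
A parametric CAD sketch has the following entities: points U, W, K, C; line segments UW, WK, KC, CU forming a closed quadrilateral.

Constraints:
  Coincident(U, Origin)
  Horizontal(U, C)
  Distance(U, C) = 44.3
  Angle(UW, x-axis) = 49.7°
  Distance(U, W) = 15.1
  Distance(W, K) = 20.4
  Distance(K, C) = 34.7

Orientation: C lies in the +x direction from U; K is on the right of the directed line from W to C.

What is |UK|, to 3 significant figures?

13.9

Checks: |WK| = 20.40 ✓; |KC| = 34.70 ✓.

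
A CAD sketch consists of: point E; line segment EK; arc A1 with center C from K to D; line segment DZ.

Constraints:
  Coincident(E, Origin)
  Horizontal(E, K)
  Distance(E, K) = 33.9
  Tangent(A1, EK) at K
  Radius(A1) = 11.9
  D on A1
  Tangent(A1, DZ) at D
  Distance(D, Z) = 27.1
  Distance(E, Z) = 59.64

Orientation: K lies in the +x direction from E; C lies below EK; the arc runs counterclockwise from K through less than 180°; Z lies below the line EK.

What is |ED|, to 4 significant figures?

32.63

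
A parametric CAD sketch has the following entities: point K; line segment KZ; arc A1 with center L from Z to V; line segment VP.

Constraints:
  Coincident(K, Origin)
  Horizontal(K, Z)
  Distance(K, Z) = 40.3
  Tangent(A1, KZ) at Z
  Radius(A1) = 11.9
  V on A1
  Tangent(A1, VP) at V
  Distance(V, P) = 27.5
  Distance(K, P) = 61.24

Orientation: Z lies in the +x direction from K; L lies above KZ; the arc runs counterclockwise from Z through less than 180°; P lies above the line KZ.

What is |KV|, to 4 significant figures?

53.91

Checks: |LV| = 11.90 ✓; ∠(LV, VP) = 90.00° ✓; |VP| = 27.50 ✓; |KP| = 61.24 ✓.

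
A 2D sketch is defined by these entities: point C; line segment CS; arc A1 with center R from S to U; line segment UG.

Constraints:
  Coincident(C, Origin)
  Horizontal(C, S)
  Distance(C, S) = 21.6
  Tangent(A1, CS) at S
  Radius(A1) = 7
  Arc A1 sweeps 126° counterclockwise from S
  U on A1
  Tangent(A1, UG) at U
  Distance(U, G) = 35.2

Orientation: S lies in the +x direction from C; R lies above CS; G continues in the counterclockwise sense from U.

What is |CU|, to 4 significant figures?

29.44

Tangency of A1 to CS means the radius RS is perpendicular to CS, so R = S + (0, 7) = (21.60, 7.000). On A1, S sits at bearing -90° from R; a 126° counterclockwise sweep puts U at bearing 36°, so U = R + 7.0·(cos 36°, sin 36°) = (27.26, 11.11). Then |CU| = |U − C| = 29.44.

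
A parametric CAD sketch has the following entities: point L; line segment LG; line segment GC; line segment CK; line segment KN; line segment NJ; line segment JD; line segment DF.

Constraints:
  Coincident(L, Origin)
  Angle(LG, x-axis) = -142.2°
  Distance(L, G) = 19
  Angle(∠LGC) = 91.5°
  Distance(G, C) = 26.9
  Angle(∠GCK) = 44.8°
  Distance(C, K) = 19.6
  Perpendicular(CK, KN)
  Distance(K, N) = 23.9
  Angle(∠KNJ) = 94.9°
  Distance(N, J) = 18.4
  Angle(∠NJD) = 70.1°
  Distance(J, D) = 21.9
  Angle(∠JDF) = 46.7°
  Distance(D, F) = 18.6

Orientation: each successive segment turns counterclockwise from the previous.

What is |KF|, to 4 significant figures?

20.35

∠NJD = 70.1° gives JD at 6.500° from the x-axis; with |JD| = 21.9, D = (-2.333, -25.83). ∠JDF = 46.7° gives DF at 139.8° from the x-axis; with |DF| = 18.6, F = (-16.54, -13.82). Then |KF| = |F − K| = 20.35.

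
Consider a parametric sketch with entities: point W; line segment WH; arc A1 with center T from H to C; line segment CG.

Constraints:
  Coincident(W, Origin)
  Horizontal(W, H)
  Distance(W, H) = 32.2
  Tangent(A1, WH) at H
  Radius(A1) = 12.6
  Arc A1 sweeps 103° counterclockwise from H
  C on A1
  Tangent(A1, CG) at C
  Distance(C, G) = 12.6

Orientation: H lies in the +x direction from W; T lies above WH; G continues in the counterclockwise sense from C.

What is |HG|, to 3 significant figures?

29.3

W is at the origin; WH is horizontal with |WH| = 32.2 and H on the +x side, so H = (32.2, 0.00). The tangent condition forces TH to be normal to WH, so T = H + (0, 12.6) = (32.2, 12.6). On A1, H sits at bearing -90° from T; a 103° counterclockwise sweep puts C at bearing 13°, so C = T + 12.6·(cos 13°, sin 13°) = (44.5, 15.4). The tangent condition forces TC to be normal to CG, so CG runs along (−sin 13°, cos 13°); with |CG| = 12.6, G = (41.6, 27.7). Then |HG| = |G − H| = 29.3.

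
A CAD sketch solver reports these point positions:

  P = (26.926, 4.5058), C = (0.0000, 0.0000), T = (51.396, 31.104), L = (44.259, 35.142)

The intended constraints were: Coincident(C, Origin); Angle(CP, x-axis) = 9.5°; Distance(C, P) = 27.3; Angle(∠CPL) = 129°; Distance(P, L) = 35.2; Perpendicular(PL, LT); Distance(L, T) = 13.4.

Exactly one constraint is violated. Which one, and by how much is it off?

Distance(L, T) = 13.4 — off by 5.20.

C = (0.00, 0.00) ✓; CP at 9.500° ✓; |CP| = 27.30 ✓; ∠CPL = 129.0° ✓; |PL| = 35.20 ✓; ∠(PL, LT) = 90.00° ✓; |LT| = 8.200 ✗.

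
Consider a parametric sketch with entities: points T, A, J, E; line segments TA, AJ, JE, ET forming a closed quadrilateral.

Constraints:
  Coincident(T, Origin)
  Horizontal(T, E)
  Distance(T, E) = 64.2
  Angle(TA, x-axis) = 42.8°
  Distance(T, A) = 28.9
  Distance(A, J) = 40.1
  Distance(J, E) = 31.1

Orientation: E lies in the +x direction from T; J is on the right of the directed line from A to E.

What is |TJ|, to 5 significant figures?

41.547

T is at the origin; TE is horizontal with |TE| = 64.2 and E in +x, so E = (64.2, 0). TA runs at 42.8° with |TA| = 28.9, so A = (21.205, 19.636). J is determined by |AJ| = 40.1 and |JE| = 31.1 together: it lies at the intersection of circle(A, 40.1) and circle(E, 31.1). With |AE| = 47.267, the foot of the radical line on AE is 30.412 from A and the perpendicular offset is √(40.1² − 30.412²) = 26.137. Taking the right-of-AE solution: J = (38.011, -16.773).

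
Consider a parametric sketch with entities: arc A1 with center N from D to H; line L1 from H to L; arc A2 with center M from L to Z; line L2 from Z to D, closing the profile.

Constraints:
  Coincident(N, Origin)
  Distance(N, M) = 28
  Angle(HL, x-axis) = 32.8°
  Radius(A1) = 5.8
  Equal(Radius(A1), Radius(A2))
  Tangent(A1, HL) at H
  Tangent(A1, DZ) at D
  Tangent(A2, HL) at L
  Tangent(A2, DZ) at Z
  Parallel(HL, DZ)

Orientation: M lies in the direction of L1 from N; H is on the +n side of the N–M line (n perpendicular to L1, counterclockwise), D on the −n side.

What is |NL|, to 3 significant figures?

28.6

The slot axis is L1's direction at 32.8°, so u = (cos 32.8°, sin 32.8°) = (0.841, 0.542) and n = (−sin 32.8°, cos 32.8°) = (-0.542, 0.841). N is at the origin and M lies 28.0 along u from N, so M = 28.0·u = (23.5, 15.2). Tangency of A1 to both parallel lines with radius 5.8 puts H and D at N ± 5.8·n: H = (-3.14, 4.88), D = (3.14, -4.88). Equal radii place L and Z the same way about M: L = M + 5.8·n = (20.4, 20.0), Z = M − 5.8·n = (26.7, 10.3). Then |NL| = |L − N| = 28.6.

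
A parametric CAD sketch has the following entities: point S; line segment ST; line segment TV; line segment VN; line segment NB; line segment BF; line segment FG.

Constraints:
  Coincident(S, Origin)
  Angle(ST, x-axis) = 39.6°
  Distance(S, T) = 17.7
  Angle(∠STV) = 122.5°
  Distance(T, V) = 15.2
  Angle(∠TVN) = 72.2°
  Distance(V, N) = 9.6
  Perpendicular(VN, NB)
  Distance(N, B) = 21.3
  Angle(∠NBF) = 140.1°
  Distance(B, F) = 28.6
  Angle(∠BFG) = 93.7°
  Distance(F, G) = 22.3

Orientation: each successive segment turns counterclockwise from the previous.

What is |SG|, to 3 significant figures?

49.8

S is at the origin; ST runs at 39.6° with length 17.7, so T = (13.6, 11.3). ∠STV = 122.5° gives TV at 97.1° from the x-axis; with |TV| = 15.2, V = (11.8, 26.4). ∠TVN = 72.2° gives VN at -155° from the x-axis; with |VN| = 9.6, N = (3.05, 22.3). The perpendicularity gives NB at right angles to VN, so NB runs at -65.1°; with |NB| = 21.3, B = (12.0, 3.00). ∠NBF = 140.1° gives BF at -25.2° from the x-axis; with |BF| = 28.6, F = (37.9, -9.17). ∠BFG = 93.7° gives FG at 61.1° from the x-axis; with |FG| = 22.3, G = (48.7, 10.3). Then |SG| = |G − S| = 49.8.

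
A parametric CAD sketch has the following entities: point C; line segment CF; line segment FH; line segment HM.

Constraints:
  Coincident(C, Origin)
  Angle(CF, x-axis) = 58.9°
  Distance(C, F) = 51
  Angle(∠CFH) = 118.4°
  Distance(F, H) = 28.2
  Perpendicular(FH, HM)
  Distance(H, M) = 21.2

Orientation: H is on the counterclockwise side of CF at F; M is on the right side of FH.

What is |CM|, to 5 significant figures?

84.356

C is at the origin; CF runs at 58.9° with length 51.0, so F = 51.0·(cos 58.9°, sin 58.9°) = (26.343, 43.670). ∠CFH = 118.4°, so FH runs at 58.9° + (180° − 118.4°) = 120.50° from the x-axis; with |FH| = 28.2, H = F + 28.2·(cos 120.50°, sin 120.50°) = (12.031, 67.968). FH is perpendicular to HM; with |HM| = 21.2 on the right of FH, M = H + 21.2·(0.86163, 0.50754) = (30.297, 78.727). Then |CM| = |M − C| = 84.356.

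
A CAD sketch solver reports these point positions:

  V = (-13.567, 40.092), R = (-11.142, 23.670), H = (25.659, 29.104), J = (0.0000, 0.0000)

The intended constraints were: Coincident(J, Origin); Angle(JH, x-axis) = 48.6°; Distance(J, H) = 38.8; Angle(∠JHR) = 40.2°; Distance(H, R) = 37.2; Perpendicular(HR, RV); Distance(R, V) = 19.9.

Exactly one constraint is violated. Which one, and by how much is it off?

Distance(R, V) = 19.9 — off by 3.30.

J = (0.00, 0.00) ✓; JH at 48.60° ✓; |JH| = 38.80 ✓; ∠JHR = 40.20° ✓; |HR| = 37.20 ✓; ∠(HR, RV) = 90.00° ✓; |RV| = 16.60 ✗.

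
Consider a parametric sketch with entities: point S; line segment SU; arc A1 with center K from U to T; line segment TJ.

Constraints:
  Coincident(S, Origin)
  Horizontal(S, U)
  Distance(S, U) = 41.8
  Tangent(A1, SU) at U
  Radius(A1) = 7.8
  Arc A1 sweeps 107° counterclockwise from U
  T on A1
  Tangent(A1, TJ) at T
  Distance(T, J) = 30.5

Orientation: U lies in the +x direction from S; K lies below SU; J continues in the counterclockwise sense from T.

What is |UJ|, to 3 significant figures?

39.3

S is at the origin; SU is horizontal with |SU| = 41.8 and U on the +x side, so U = (41.8, 0.00). The tangent condition forces KU to be normal to SU, so K = U + (0, -7.8) = (41.8, -7.80). On A1, U sits at bearing 90° from K; a 107° counterclockwise sweep puts T at bearing 197°, so T = K + 7.8·(cos 197°, sin 197°) = (34.3, -10.1). Tangency of A1 to TJ means the radius KT is perpendicular to TJ, so TJ runs along (−sin 197°, cos 197°); with |TJ| = 30.5, J = (43.3, -39.2). Then |UJ| = |J − U| = 39.3.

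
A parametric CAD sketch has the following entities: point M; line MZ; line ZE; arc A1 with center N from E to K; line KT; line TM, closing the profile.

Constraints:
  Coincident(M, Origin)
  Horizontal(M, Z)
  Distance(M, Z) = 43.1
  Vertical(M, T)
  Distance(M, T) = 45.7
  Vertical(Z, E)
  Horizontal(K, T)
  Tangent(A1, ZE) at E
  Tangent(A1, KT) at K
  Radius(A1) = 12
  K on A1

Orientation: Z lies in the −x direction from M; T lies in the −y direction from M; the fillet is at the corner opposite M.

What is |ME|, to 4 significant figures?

54.71

M is at the origin; MZ is horizontal with |MZ| = 43.1 and Z on the −x side, so Z = (-43.10, 0.000). MT is vertical with |MT| = 45.7 and T on the −y side, so T = (0.000, -45.70). The virtual corner opposite M is at (-43.10, -45.70). A1 meets ZE tangentially, so NE is at right angles to ZE and since A1 is tangent to KT there, NK ⟂ KT, with radius 12.0, so the center N sits 12.0 in from both sides at N = (-31.10, -33.70). That places the tangent points at E = (-43.10, -33.70) on ZE and K = (-31.10, -45.70) on KT. Then |ME| = |E − M| = 54.71.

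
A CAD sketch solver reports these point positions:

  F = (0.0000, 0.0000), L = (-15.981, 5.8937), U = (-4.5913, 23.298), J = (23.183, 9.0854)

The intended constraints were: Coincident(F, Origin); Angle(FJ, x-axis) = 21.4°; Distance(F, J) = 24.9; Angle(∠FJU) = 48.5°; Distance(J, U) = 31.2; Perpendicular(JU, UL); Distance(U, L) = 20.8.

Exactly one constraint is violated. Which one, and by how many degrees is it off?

Perpendicular(JU, UL) — off by 6.10°.

F = (0.00, 0.00) ✓; FJ at 21.40° ✓; |FJ| = 24.90 ✓; ∠FJU = 48.50° ✓; |JU| = 31.20 ✓; ∠(JU, UL) = 83.90° ✗; |UL| = 20.80 ✓.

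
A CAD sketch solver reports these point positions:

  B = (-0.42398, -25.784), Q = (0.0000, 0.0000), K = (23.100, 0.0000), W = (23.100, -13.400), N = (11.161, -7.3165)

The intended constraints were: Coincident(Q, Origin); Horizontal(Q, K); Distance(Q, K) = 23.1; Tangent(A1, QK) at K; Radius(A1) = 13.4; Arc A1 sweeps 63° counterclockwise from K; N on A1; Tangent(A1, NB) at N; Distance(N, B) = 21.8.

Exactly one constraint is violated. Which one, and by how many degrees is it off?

Tangent(A1, NB) at N — off by 5.10°.

Q = (0.00, 0.00) ✓; Q.y = 0.00, K.y = 0.00 ✓; |QK| = 23.10 ✓; ∠(WK, KQ) = 90.00° ✓; |WK| = 13.40 ✓; bearing(W→N) − bearing(W→K) = 63.00° ✓; |WN| = 13.40 ✓; ∠(WN, NB) = 95.10° ✗; |NB| = 21.80 ✓.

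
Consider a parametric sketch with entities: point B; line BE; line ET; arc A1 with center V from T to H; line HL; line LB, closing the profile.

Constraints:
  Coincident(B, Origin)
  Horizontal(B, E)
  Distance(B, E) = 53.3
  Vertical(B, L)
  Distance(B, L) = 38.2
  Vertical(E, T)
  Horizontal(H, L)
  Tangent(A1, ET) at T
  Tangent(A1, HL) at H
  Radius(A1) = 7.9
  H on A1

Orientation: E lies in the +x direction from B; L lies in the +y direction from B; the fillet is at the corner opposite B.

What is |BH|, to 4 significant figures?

59.33

B is at the origin; B and E share the same y with |BE| = 53.3 and E on the +x side, so E = (53.30, 0.000). B and L share the same x with |BL| = 38.2 and L on the +y side, so L = (0.000, 38.20). The virtual corner opposite B is at (53.30, 38.20). A1 meets ET tangentially, so VT is at right angles to ET and since A1 is tangent to HL there, VH ⟂ HL, with radius 7.9, so the center V sits 7.9 in from both sides at V = (45.40, 30.30). That places the tangent points at T = (53.30, 30.30) on ET and H = (45.40, 38.20) on HL. Then |BH| = |H − B| = 59.33.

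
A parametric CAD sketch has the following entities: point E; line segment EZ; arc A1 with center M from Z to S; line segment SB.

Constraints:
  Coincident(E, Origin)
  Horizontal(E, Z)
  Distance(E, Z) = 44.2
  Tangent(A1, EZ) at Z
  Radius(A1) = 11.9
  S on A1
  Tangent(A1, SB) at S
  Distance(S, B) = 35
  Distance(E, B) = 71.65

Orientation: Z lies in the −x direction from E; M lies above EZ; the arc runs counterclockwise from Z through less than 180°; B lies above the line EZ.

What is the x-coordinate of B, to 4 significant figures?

-53.48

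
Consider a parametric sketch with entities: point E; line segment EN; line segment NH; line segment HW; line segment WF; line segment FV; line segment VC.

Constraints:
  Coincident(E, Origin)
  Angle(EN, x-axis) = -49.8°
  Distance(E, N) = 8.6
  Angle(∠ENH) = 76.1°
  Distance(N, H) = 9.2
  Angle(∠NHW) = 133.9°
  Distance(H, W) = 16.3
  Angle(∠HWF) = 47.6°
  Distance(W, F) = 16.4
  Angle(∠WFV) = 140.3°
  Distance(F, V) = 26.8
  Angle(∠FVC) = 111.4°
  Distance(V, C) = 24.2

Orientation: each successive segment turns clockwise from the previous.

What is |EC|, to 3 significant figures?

37.9

∠WFV = 140.3° gives FV at -11.9° from the x-axis; with |FV| = 26.8, V = (22.7, -3.00). ∠FVC = 111.4° gives VC at -80.5° from the x-axis; with |VC| = 24.2, C = (26.7, -26.9). Then |EC| = |C − E| = 37.9.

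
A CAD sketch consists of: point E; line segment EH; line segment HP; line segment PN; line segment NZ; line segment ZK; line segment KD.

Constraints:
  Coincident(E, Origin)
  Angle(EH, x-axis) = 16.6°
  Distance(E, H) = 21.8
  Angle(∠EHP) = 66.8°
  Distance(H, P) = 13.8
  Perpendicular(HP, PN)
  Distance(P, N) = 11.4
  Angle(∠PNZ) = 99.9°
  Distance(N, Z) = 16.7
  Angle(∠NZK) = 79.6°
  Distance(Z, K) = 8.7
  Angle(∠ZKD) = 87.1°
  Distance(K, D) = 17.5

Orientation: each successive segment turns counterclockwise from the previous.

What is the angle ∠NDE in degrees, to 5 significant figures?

12.294°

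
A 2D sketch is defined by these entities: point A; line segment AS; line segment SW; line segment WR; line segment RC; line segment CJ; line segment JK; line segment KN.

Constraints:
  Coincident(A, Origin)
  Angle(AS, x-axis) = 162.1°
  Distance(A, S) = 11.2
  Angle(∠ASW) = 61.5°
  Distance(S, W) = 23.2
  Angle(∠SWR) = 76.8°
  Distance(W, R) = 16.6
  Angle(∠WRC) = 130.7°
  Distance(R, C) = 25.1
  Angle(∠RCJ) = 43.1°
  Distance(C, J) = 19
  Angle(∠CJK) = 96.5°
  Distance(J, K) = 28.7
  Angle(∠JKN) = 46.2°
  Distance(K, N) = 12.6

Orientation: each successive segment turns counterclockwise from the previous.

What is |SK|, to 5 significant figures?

35.378

A is at the origin; AS runs at 162.1° with length 11.2, so S = (-10.658, 3.4424). ∠ASW = 61.5° gives SW at -79.400° from the x-axis; with |SW| = 23.2, W = (-6.3902, -19.362). ∠SWR = 76.8° gives WR at 23.800° from the x-axis; with |WR| = 16.6, R = (8.7981, -12.663). ∠WRC = 130.7° gives RC at 73.100° from the x-axis; with |RC| = 25.1, C = (16.095, 11.353). ∠RCJ = 43.1° gives CJ at -150.00° from the x-axis; with |CJ| = 19.0, J = (-0.35971, 1.8532). ∠CJK = 96.5° gives JK at -66.500° from the x-axis; with |JK| = 28.7, K = (11.084, -24.466). Then |SK| = |K − S| = 35.378.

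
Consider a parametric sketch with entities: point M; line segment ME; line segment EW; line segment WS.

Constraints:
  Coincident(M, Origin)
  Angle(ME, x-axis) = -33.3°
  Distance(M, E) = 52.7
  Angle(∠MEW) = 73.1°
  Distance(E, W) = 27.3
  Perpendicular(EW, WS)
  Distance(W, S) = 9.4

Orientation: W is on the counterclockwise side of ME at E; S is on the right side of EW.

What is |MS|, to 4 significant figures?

61.01

∠MEW = 73.1°, so EW runs at -33.3° + (180° − 73.1°) = 73.60° from the x-axis; with |EW| = 27.3, W = E + 27.3·(cos 73.60°, sin 73.60°) = (51.75, -2.744). EW ⟂ WS; with |WS| = 9.4 on the right of EW, S = W + 9.4·(0.9593, -0.2823) = (60.77, -5.398). Then |MS| = |S − M| = 61.01.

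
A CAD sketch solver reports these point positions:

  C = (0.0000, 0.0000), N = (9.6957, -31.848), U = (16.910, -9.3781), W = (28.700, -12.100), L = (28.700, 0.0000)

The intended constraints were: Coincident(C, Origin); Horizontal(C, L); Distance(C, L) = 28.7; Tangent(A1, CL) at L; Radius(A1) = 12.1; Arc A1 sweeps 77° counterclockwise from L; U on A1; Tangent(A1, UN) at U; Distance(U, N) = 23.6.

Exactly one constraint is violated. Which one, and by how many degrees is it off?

Tangent(A1, UN) at U — off by 4.80°.

C = (0.00, 0.00) ✓; C.y = 0.00, L.y = 0.00 ✓; |CL| = 28.70 ✓; ∠(WL, LC) = 90.00° ✓; |WL| = 12.10 ✓; bearing(W→U) − bearing(W→L) = 77.00° ✓; |WU| = 12.10 ✓; ∠(WU, UN) = 94.80° ✗; |UN| = 23.60 ✓.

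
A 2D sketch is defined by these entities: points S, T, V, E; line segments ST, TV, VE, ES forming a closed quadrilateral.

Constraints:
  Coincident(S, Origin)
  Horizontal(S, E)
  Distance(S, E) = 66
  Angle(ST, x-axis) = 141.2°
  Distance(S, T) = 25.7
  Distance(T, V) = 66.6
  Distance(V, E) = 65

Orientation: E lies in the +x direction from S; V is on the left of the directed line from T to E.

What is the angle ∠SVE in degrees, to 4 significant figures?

60.91°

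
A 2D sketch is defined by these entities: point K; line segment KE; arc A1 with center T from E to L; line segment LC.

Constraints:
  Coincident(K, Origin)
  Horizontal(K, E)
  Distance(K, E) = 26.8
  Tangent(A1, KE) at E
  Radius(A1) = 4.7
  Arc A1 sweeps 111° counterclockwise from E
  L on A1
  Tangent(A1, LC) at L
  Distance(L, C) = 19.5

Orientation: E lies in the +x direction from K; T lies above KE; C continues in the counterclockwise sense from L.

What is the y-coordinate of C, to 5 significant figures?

24.589

On A1, E sits at bearing -90° from T; a 111° counterclockwise sweep puts L at bearing 21°, so L = T + 4.7·(cos 21°, sin 21°) = (31.188, 6.3843). Tangency of A1 to LC means the radius TL is perpendicular to LC, so LC runs along (−sin 21°, cos 21°); with |LC| = 19.5, C = (24.200, 24.589). So C.y = 24.589.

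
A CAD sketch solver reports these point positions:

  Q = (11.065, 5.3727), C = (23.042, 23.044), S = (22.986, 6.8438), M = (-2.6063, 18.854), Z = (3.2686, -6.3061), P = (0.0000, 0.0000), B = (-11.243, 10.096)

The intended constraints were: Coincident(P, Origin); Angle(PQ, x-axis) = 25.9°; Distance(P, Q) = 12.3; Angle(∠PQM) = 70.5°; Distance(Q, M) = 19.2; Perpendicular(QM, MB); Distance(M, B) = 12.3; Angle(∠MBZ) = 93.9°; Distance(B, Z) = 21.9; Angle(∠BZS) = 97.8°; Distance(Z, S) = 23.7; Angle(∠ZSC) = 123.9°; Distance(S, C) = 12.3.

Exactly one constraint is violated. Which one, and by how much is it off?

Distance(S, C) = 12.3 — off by 3.90.

P = (0.00, 0.00) ✓; PQ at 25.90° ✓; |PQ| = 12.30 ✓; ∠PQM = 70.50° ✓; |QM| = 19.20 ✓; ∠(QM, MB) = 90.00° ✓; |MB| = 12.30 ✓; ∠MBZ = 93.90° ✓; |BZ| = 21.90 ✓; ∠BZS = 97.80° ✓; |ZS| = 23.70 ✓; ∠ZSC = 123.9° ✓; |SC| = 16.20 ✗.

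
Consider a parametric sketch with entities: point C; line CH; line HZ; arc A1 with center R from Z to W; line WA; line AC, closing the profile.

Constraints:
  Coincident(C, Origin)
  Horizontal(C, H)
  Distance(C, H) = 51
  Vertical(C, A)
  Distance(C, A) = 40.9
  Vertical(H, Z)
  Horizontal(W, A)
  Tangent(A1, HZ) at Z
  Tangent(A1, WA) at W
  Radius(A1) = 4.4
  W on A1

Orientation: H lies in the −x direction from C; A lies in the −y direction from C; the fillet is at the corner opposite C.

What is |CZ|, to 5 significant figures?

62.716

C is at the origin; CH is horizontal with |CH| = 51.0 and H on the −x side, so H = (-51.000, 0.0000). C and A share the same x with |CA| = 40.9 and A on the −y side, so A = (0.0000, -40.900). The virtual corner opposite C is at (-51.000, -40.900). Since A1 is tangent to HZ there, RZ ⟂ HZ and since A1 is tangent to WA there, RW ⟂ WA, with radius 4.4, so the center R sits 4.4 in from both sides at R = (-46.600, -36.500). That places the tangent points at Z = (-51.000, -36.500) on HZ and W = (-46.600, -40.900) on WA. Then |CZ| = |Z − C| = 62.716.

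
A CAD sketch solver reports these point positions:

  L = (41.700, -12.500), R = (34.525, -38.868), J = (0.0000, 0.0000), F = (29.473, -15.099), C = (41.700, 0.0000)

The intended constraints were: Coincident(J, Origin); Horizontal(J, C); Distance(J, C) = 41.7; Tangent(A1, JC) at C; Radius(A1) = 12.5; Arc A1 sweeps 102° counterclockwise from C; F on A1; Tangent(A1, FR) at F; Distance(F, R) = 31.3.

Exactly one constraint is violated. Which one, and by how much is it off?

Distance(F, R) = 31.3 — off by 7.00.

J = (0.00, 0.00) ✓; J.y = 0.00, C.y = 0.00 ✓; |JC| = 41.70 ✓; ∠(LC, CJ) = 90.00° ✓; |LC| = 12.50 ✓; bearing(L→F) − bearing(L→C) = 102.0° ✓; |LF| = 12.50 ✓; ∠(LF, FR) = 90.00° ✓; |FR| = 24.30 ✗.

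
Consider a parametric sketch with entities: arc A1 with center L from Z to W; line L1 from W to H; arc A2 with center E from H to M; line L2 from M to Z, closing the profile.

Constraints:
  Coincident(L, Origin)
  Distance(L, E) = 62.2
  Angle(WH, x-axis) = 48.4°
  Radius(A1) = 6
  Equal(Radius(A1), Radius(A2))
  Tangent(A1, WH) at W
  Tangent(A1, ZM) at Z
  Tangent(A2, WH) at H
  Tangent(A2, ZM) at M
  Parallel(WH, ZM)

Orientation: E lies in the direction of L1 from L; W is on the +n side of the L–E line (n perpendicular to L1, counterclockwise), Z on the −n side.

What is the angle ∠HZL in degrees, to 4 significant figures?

79.08°

The slot axis is L1's direction at 48.4°, so u = (cos 48.4°, sin 48.4°) = (0.6639, 0.7478) and n = (−sin 48.4°, cos 48.4°) = (-0.7478, 0.6639). L is at the origin and E lies 62.2 along u from L, so E = 62.2·u = (41.30, 46.51). Tangency of A1 to both parallel lines with radius 6.0 puts W and Z at L ± 6.0·n: W = (-4.487, 3.984), Z = (4.487, -3.984). Equal radii place H and M the same way about E: H = E + 6.0·n = (36.81, 50.50), M = E − 6.0·n = (45.78, 42.53). Then cos ∠HZL = ZH·ZL / (|ZH||ZL|), giving 79.08°.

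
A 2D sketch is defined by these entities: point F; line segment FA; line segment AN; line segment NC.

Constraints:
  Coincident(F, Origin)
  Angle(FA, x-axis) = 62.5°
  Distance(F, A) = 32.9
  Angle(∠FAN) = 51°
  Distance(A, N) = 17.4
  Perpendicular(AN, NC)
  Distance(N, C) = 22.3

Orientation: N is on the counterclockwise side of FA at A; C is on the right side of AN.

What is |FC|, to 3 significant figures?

48.0

F is at the origin; FA runs at 62.5° with length 32.9, so A = 32.9·(cos 62.5°, sin 62.5°) = (15.2, 29.2). ∠FAN = 51.0°, so AN runs at 62.5° + (180° − 51.0°) = 192° from the x-axis; with |AN| = 17.4, N = A + 17.4·(cos 192°, sin 192°) = (-1.86, 25.7). The perpendicularity gives NC at right angles to AN; with |NC| = 22.3 on the right of AN, C = N + 22.3·(-0.199, 0.980) = (-6.31, 47.6). Then |FC| = |C − F| = 48.0.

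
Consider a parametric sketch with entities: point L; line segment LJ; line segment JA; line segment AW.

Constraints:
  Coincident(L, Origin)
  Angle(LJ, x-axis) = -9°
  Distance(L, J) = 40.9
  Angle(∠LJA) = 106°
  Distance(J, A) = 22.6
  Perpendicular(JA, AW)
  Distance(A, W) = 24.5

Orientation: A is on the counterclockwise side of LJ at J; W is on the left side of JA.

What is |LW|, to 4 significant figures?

36.97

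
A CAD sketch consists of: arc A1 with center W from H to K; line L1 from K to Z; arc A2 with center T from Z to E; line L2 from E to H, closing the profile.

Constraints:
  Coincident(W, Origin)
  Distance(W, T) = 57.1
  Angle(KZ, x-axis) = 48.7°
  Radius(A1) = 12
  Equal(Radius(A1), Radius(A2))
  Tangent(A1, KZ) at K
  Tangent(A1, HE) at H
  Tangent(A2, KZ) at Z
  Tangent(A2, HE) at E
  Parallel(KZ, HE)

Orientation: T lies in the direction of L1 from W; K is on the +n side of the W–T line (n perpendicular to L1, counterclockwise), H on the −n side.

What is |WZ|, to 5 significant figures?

58.347

The slot axis is L1's direction at 48.7°, so u = (cos 48.7°, sin 48.7°) = (0.66000, 0.75126) and n = (−sin 48.7°, cos 48.7°) = (-0.75126, 0.66000). W is at the origin and T lies 57.1 along u from W, so T = 57.1·u = (37.686, 42.897). Tangency of A1 to both parallel lines with radius 12.0 puts K and H at W ± 12.0·n: K = (-9.0152, 7.9200), H = (9.0152, -7.9200). Equal radii place Z and E the same way about T: Z = T + 12.0·n = (28.671, 50.817), E = T − 12.0·n = (46.701, 34.977). Then |WZ| = |Z − W| = 58.347.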